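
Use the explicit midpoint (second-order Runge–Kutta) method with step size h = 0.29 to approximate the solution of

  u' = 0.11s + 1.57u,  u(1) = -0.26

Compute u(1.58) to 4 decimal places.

-0.5085

Midpoint: k1 = f(s_n, u_n); k2 = f(s_n + h/2, u_n + (h/2)·k1); u_{n+1} = u_n + h·k2.
s=1.000000, u=-0.260000:
  k1 = f(1.000000, -0.260000) = -0.298200
  k2 = f(1.145000, -0.303239) = -0.350135
  u ← -0.260000 + 0.29·(-0.350135) = -0.361539
s=1.290000, u=-0.361539:
  k1 = f(1.290000, -0.361539) = -0.425717
  k2 = f(1.435000, -0.423268) = -0.506681
  u ← -0.361539 + 0.29·(-0.506681) = -0.508477
u(1.58) ≈ -0.5085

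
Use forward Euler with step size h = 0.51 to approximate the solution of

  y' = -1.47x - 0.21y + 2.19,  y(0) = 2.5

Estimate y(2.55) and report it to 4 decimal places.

Euler: y_{n+1} = y_n + h·f(x_n, y_n).
x=0.000000, y=2.500000: f=1.665000 → y ← 2.500000 + 0.51·1.665000 = 3.349150
x=0.510000, y=3.349150: f=0.736978 → y ← 3.349150 + 0.51·0.736978 = 3.725009
x=1.020000, y=3.725009: f=-0.091652 → y ← 3.725009 + 0.51·(-0.091652) = 3.678267
x=1.530000, y=3.678267: f=-0.831536 → y ← 3.678267 + 0.51·(-0.831536) = 3.254183
x=2.040000, y=3.254183: f=-1.492178 → y ← 3.254183 + 0.51·(-1.492178) = 2.493172
y(2.55) ≈ 2.4932

2.4932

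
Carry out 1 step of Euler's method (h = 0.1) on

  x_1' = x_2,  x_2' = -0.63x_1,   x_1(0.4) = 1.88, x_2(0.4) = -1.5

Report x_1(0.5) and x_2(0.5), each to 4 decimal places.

1.7300, -1.6184

Euler on (x_1,x_2): x_1_{n+1} = x_1_n + h·x_1', x_2_{n+1} = x_2_n + h·x_2'.
0.400000: (1.880000, -1.500000); f=(-1.500000, -1.184400) → (1.730000, -1.618440)
(x_1(0.5), x_2(0.5)) ≈ (1.7300, -1.6184)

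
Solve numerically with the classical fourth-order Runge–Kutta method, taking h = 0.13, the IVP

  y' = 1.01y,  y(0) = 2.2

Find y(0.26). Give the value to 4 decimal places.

RK4: k1 = f(x_n, y_n); k2 = f(x_n + h/2, y_n + (h/2)·k1); k3 = f(x_n + h/2, y_n + (h/2)·k2); k4 = f(x_n + h, y_n + h·k3); y_{n+1} = y_n + (h/6)·(k1 + 2k2 + 2k3 + k4).
x=0.000000, y=2.200000:
  k1 = f(0.000000, 2.200000) = 2.222000
  k2 = f(0.065000, 2.344430) = 2.367874
  k3 = f(0.065000, 2.353912) = 2.377451
  k4 = f(0.130000, 2.509069) = 2.534159
  y ← 2.200000 + (0.13/6)·(k1 + 2k2 + 2k3 + k4) = 2.508681
x=0.130000, y=2.508681:
  k1 = f(0.130000, 2.508681) = 2.533768
  k2 = f(0.195000, 2.673376) = 2.700110
  k3 = f(0.195000, 2.684188) = 2.711030
  k4 = f(0.260000, 2.861115) = 2.889726
  y ← 2.508681 + (0.13/6)·(k1 + 2k2 + 2k3 + k4) = 2.860673
y(0.26) ≈ 2.8607

2.8607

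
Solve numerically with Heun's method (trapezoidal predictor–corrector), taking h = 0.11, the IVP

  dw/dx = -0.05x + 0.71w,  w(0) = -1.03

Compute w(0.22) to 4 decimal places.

Heun: k1 = f(x_n, w_n); k2 = f(x_n + h, w_n + h·k1); w_{n+1} = w_n + (h/2)·(k1 + k2).
x=0.000000, w=-1.030000:
  k1 = f(0.000000, -1.030000) = -0.731300
  k2 = f(0.110000, -1.110443) = -0.793915
  w ← -1.030000 + (0.11/2)·(-0.731300 + (-0.793915)) = -1.113887
x=0.110000, w=-1.113887:
  k1 = f(0.110000, -1.113887) = -0.796360
  k2 = f(0.220000, -1.201486) = -0.864055
  w ← -1.113887 + (0.11/2)·(-0.796360 + (-0.864055)) = -1.205210
w(0.22) ≈ -1.2052

-1.2052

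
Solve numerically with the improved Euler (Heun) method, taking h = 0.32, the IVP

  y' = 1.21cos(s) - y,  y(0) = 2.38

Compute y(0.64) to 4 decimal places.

1.7834

Heun: k1 = f(s_n, y_n); k2 = f(s_n + h, y_n + h·k1); y_{n+1} = y_n + (h/2)·(k1 + k2).
s=0.000000, y=2.380000:
  k1 = f(0.000000, 2.380000) = -1.170000
  k2 = f(0.320000, 2.005600) = -0.857025
  y ← 2.380000 + (0.32/2)·(-1.170000 + (-0.857025)) = 2.055676
s=0.320000, y=2.055676:
  k1 = f(0.320000, 2.055676) = -0.907101
  k2 = f(0.640000, 1.765404) = -0.794868
  y ← 2.055676 + (0.32/2)·(-0.907101 + (-0.794868)) = 1.783361
y(0.64) ≈ 1.7834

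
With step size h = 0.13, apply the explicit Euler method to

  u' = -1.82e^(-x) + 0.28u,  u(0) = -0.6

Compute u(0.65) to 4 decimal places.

-1.7243

Euler: u_{n+1} = u_n + h·f(x_n, u_n).
x=0.000000, u=-0.600000: f=-1.988000 → u ← -0.600000 + 0.13·(-1.988000) = -0.858440
x=0.130000, u=-0.858440: f=-1.838497 → u ← -0.858440 + 0.13·(-1.838497) = -1.097445
x=0.260000, u=-1.097445: f=-1.710598 → u ← -1.097445 + 0.13·(-1.710598) = -1.319822
x=0.390000, u=-1.319822: f=-1.601794 → u ← -1.319822 + 0.13·(-1.601794) = -1.528056
x=0.520000, u=-1.528056: f=-1.509883 → u ← -1.528056 + 0.13·(-1.509883) = -1.724340
u(0.65) ≈ -1.7243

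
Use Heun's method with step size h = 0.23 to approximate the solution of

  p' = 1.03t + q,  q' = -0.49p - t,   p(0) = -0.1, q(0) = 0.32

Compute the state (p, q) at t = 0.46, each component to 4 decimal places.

0.1469, 0.2141

Heun on (p,q): k1 = f(t_n, state_n); k2 = f(t_n + h, state_n + h·k1); state_{n+1} = state_n + (h/2)·(k1 + k2).
0.000000: (-0.100000, 0.320000)
  k1 = (0.320000, 0.049000)
  predictor → (-0.026400, 0.331270)
  k2 = (0.568170, -0.217064)
  → (0.002140, 0.300673)
0.230000: (0.002140, 0.300673)
  k1 = (0.537573, -0.231048)
  predictor → (0.125781, 0.247532)
  k2 = (0.721332, -0.521633)
  → (0.146914, 0.214114)
(p(0.46), q(0.46)) ≈ (0.1469, 0.2141)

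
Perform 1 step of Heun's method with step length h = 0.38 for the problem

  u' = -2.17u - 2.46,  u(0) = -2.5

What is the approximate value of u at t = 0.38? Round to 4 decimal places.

-1.8378

Heun: k1 = f(t_n, u_n); k2 = f(t_n + h, u_n + h·k1); u_{n+1} = u_n + (h/2)·(k1 + k2).
t=0.000000, u=-2.500000:
  k1 = f(0.000000, -2.500000) = 2.965000
  k2 = f(0.380000, -1.373300) = 0.520061
  u ← -2.500000 + (0.38/2)·(2.965000 + 0.520061) = -1.837838
u(0.38) ≈ -1.8378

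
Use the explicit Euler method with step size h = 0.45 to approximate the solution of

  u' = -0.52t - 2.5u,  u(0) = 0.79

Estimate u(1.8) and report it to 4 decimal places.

Euler: u_{n+1} = u_n + h·f(t_n, u_n).
t=0.000000, u=0.790000: f=-1.975000 → u ← 0.790000 + 0.45·(-1.975000) = -0.098750
t=0.450000, u=-0.098750: f=0.012875 → u ← -0.098750 + 0.45·0.012875 = -0.092956
t=0.900000, u=-0.092956: f=-0.235609 → u ← -0.092956 + 0.45·(-0.235609) = -0.198980
t=1.350000, u=-0.198980: f=-0.204549 → u ← -0.198980 + 0.45·(-0.204549) = -0.291027
u(1.8) ≈ -0.2910

-0.2910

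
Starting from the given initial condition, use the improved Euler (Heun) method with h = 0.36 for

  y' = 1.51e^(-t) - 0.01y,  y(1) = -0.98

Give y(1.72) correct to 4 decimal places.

-0.6860

Heun: k1 = f(t_n, y_n); k2 = f(t_n + h, y_n + h·k1); y_{n+1} = y_n + (h/2)·(k1 + k2).
t=1.000000, y=-0.980000:
  k1 = f(1.000000, -0.980000) = 0.565298
  k2 = f(1.360000, -0.776493) = 0.395323
  y ← -0.980000 + (0.36/2)·(0.565298 + 0.395323) = -0.807088
t=1.360000, y=-0.807088:
  k1 = f(1.360000, -0.807088) = 0.395629
  k2 = f(1.720000, -0.664662) = 0.277037
  y ← -0.807088 + (0.36/2)·(0.395629 + 0.277037) = -0.686009
y(1.72) ≈ -0.6860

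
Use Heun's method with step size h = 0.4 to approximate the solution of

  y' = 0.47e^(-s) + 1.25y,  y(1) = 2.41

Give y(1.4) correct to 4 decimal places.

3.9913

Heun: k1 = f(s_n, y_n); k2 = f(s_n + h, y_n + h·k1); y_{n+1} = y_n + (h/2)·(k1 + k2).
s=1.000000, y=2.410000:
  k1 = f(1.000000, 2.410000) = 3.185403
  k2 = f(1.400000, 3.684161) = 4.721102
  y ← 2.410000 + (0.4/2)·(3.185403 + 4.721102) = 3.991301
y(1.4) ≈ 3.9913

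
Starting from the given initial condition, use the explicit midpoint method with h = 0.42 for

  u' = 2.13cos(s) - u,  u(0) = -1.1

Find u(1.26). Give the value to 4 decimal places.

Midpoint: k1 = f(s_n, u_n); k2 = f(s_n + h/2, u_n + (h/2)·k1); u_{n+1} = u_n + h·k2.
s=0.000000, u=-1.100000:
  k1 = f(0.000000, -1.100000) = 3.230000
  k2 = f(0.210000, -0.421700) = 2.504906
  u ← -1.100000 + 0.42·2.504906 = -0.047940
s=0.420000, u=-0.047940:
  k1 = f(0.420000, -0.047940) = 1.992819
  k2 = f(0.630000, 0.370552) = 1.350546
  u ← -0.047940 + 0.42·1.350546 = 0.519290
s=0.840000, u=0.519290:
  k1 = f(0.840000, 0.519290) = 0.902406
  k2 = f(1.050000, 0.708795) = 0.351031
  u ← 0.519290 + 0.42·0.351031 = 0.666723
u(1.26) ≈ 0.6667

0.6667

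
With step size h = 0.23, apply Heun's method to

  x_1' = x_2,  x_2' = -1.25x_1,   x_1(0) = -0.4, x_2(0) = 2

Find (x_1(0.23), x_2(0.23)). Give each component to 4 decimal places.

0.0732, 2.0489

Heun on (x_1,x_2): k1 = f(x_n, state_n); k2 = f(x_n + h, state_n + h·k1); state_{n+1} = state_n + (h/2)·(k1 + k2).
0.000000: (-0.400000, 2.000000)
  k1 = (2.000000, 0.500000)
  predictor → (0.060000, 2.115000)
  k2 = (2.115000, -0.075000)
  → (0.073225, 2.048875)
(x_1(0.23), x_2(0.23)) ≈ (0.0732, 2.0489)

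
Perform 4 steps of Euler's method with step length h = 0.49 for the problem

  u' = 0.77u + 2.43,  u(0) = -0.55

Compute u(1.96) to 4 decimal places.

6.2211

Euler: u_{n+1} = u_n + h·f(x_n, u_n).
x=0.000000, u=-0.550000: f=2.006500 → u ← -0.550000 + 0.49·2.006500 = 0.433185
x=0.490000, u=0.433185: f=2.763552 → u ← 0.433185 + 0.49·2.763552 = 1.787326
x=0.980000, u=1.787326: f=3.806241 → u ← 1.787326 + 0.49·3.806241 = 3.652384
x=1.470000, u=3.652384: f=5.242335 → u ← 3.652384 + 0.49·5.242335 = 6.221128
u(1.96) ≈ 6.2211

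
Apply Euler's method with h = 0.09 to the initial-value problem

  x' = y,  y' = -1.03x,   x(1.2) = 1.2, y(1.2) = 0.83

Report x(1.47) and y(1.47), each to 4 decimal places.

1.3934, 0.4764

Euler on (x,y): x_{n+1} = x_n + h·x', y_{n+1} = y_n + h·y'.
1.200000: (1.200000, 0.830000); f=(0.830000, -1.236000) → (1.274700, 0.718760)
1.290000: (1.274700, 0.718760); f=(0.718760, -1.312941) → (1.339388, 0.600595)
1.380000: (1.339388, 0.600595); f=(0.600595, -1.379570) → (1.393442, 0.476434)
(x(1.47), y(1.47)) ≈ (1.3934, 0.4764)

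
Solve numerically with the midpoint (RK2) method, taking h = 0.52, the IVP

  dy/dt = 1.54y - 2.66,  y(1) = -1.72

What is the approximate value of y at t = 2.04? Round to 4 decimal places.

Midpoint: k1 = f(t_n, y_n); k2 = f(t_n + h/2, y_n + (h/2)·k1); y_{n+1} = y_n + h·k2.
t=1.000000, y=-1.720000:
  k1 = f(1.000000, -1.720000) = -5.308800
  k2 = f(1.260000, -3.100288) = -7.434444
  y ← -1.720000 + 0.52·(-7.434444) = -5.585911
t=1.520000, y=-5.585911:
  k1 = f(1.520000, -5.585911) = -11.262302
  k2 = f(1.780000, -8.514109) = -15.771728
  y ← -5.585911 + 0.52·(-15.771728) = -13.787209
y(2.04) ≈ -13.7872

-13.7872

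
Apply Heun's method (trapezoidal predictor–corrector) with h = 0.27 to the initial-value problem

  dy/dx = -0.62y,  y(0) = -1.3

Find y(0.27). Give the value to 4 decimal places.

Heun: k1 = f(x_n, y_n); k2 = f(x_n + h, y_n + h·k1); y_{n+1} = y_n + (h/2)·(k1 + k2).
x=0.000000, y=-1.300000:
  k1 = f(0.000000, -1.300000) = 0.806000
  k2 = f(0.270000, -1.082380) = 0.671076
  y ← -1.300000 + (0.27/2)·(0.806000 + 0.671076) = -1.100595
y(0.27) ≈ -1.1006

-1.1006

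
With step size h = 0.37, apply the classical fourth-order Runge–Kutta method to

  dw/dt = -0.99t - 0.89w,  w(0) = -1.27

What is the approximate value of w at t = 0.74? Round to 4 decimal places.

-0.8776

RK4: k1 = f(t_n, w_n); k2 = f(t_n + h/2, w_n + (h/2)·k1); k3 = f(t_n + h/2, w_n + (h/2)·k2); k4 = f(t_n + h, w_n + h·k3); w_{n+1} = w_n + (h/6)·(k1 + 2k2 + 2k3 + k4).
t=0.000000, w=-1.270000:
  k1 = f(0.000000, -1.270000) = 1.130300
  k2 = f(0.185000, -1.060895) = 0.761046
  k3 = f(0.185000, -1.129206) = 0.821844
  k4 = f(0.370000, -0.965918) = 0.493367
  w ← -1.270000 + (0.37/6)·(k1 + 2k2 + 2k3 + k4) = -0.974651
t=0.370000, w=-0.974651:
  k1 = f(0.370000, -0.974651) = 0.501139
  k2 = f(0.555000, -0.881940) = 0.235477
  k3 = f(0.555000, -0.931088) = 0.279218
  k4 = f(0.740000, -0.871340) = 0.042893
  w ← -0.974651 + (0.37/6)·(k1 + 2k2 + 2k3 + k4) = -0.877623
w(0.74) ≈ -0.8776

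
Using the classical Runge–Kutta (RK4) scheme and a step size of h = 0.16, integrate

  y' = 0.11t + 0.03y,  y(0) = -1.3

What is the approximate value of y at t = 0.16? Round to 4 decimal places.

-1.3048

RK4: k1 = f(t_n, y_n); k2 = f(t_n + h/2, y_n + (h/2)·k1); k3 = f(t_n + h/2, y_n + (h/2)·k2); k4 = f(t_n + h, y_n + h·k3); y_{n+1} = y_n + (h/6)·(k1 + 2k2 + 2k3 + k4).
t=0.000000, y=-1.300000:
  k1 = f(0.000000, -1.300000) = -0.039000
  k2 = f(0.080000, -1.303120) = -0.030294
  k3 = f(0.080000, -1.302423) = -0.030273
  k4 = f(0.160000, -1.304844) = -0.021545
  y ← -1.300000 + (0.16/6)·(k1 + 2k2 + 2k3 + k4) = -1.304845
y(0.16) ≈ -1.3048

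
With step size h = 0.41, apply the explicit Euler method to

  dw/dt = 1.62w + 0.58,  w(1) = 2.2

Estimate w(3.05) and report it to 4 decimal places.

Euler: w_{n+1} = w_n + h·f(t_n, w_n).
t=1.000000, w=2.200000: f=4.144000 → w ← 2.200000 + 0.41·4.144000 = 3.899040
t=1.410000, w=3.899040: f=6.896445 → w ← 3.899040 + 0.41·6.896445 = 6.726582
t=1.820000, w=6.726582: f=11.477063 → w ← 6.726582 + 0.41·11.477063 = 11.432178
t=2.230000, w=11.432178: f=19.100129 → w ← 11.432178 + 0.41·19.100129 = 19.263231
t=2.640000, w=19.263231: f=31.786435 → w ← 19.263231 + 0.41·31.786435 = 32.295669
w(3.05) ≈ 32.2957

32.2957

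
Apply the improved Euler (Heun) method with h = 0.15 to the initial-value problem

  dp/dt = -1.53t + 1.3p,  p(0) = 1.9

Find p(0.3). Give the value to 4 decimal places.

Heun: k1 = f(t_n, p_n); k2 = f(t_n + h, p_n + h·k1); p_{n+1} = p_n + (h/2)·(k1 + k2).
t=0.000000, p=1.900000:
  k1 = f(0.000000, 1.900000) = 2.470000
  k2 = f(0.150000, 2.270500) = 2.722150
  p ← 1.900000 + (0.15/2)·(2.470000 + 2.722150) = 2.289411
t=0.150000, p=2.289411:
  k1 = f(0.150000, 2.289411) = 2.746735
  k2 = f(0.300000, 2.701421) = 3.052848
  p ← 2.289411 + (0.15/2)·(2.746735 + 3.052848) = 2.724380
p(0.3) ≈ 2.7244

2.7244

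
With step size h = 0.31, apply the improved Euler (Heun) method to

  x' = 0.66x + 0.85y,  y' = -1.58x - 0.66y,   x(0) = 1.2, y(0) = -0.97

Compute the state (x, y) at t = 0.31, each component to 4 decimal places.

1.1376, -1.3170

Heun on (x,y): k1 = f(t_n, state_n); k2 = f(t_n + h, state_n + h·k1); state_{n+1} = state_n + (h/2)·(k1 + k2).
0.000000: (1.200000, -0.970000)
  k1 = (-0.032500, -1.255800)
  predictor → (1.189925, -1.359298)
  k2 = (-0.370053, -0.982945)
  → (1.137604, -1.317005)
(x(0.31), y(0.31)) ≈ (1.1376, -1.3170)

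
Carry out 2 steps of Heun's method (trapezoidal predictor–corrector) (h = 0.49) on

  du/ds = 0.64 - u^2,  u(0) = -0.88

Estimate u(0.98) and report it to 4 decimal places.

-1.2064

Heun: k1 = f(s_n, u_n); k2 = f(s_n + h, u_n + h·k1); u_{n+1} = u_n + (h/2)·(k1 + k2).
s=0.000000, u=-0.880000:
  k1 = f(0.000000, -0.880000) = -0.134400
  k2 = f(0.490000, -0.945856) = -0.254644
  u ← -0.880000 + (0.49/2)·(-0.134400 + (-0.254644)) = -0.975316
s=0.490000, u=-0.975316:
  k1 = f(0.490000, -0.975316) = -0.311241
  k2 = f(0.980000, -1.127824) = -0.631986
  u ← -0.975316 + (0.49/2)·(-0.311241 + (-0.631986)) = -1.206406
u(0.98) ≈ -1.2064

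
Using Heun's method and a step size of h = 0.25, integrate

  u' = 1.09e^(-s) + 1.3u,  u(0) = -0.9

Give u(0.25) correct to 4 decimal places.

-0.9534

Heun: k1 = f(s_n, u_n); k2 = f(s_n + h, u_n + h·k1); u_{n+1} = u_n + (h/2)·(k1 + k2).
s=0.000000, u=-0.900000:
  k1 = f(0.000000, -0.900000) = -0.080000
  k2 = f(0.250000, -0.920000) = -0.347107
  u ← -0.900000 + (0.25/2)·(-0.080000 + (-0.347107)) = -0.953388
u(0.25) ≈ -0.9534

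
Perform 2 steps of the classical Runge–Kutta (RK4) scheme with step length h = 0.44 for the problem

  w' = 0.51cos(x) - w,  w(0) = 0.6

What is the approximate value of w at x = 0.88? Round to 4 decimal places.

0.5021

RK4: k1 = f(x_n, w_n); k2 = f(x_n + h/2, w_n + (h/2)·k1); k3 = f(x_n + h/2, w_n + (h/2)·k2); k4 = f(x_n + h, w_n + h·k3); w_{n+1} = w_n + (h/6)·(k1 + 2k2 + 2k3 + k4).
x=0.000000, w=0.600000:
  k1 = f(0.000000, 0.600000) = -0.090000
  k2 = f(0.220000, 0.580200) = -0.082492
  k3 = f(0.220000, 0.581852) = -0.084144
  k4 = f(0.440000, 0.562977) = -0.101553
  w ← 0.600000 + (0.44/6)·(k1 + 2k2 + 2k3 + k4) = 0.561513
x=0.440000, w=0.561513:
  k1 = f(0.440000, 0.561513) = -0.100089
  k2 = f(0.660000, 0.539493) = -0.136597
  k3 = f(0.660000, 0.531461) = -0.128565
  k4 = f(0.880000, 0.504944) = -0.179997
  w ← 0.561513 + (0.44/6)·(k1 + 2k2 + 2k3 + k4) = 0.502083
w(0.88) ≈ 0.5021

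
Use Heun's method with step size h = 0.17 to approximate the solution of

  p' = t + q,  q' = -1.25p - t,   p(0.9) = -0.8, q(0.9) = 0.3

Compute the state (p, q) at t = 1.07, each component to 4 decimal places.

Heun on (p,q): k1 = f(t_n, state_n); k2 = f(t_n + h, state_n + h·k1); state_{n+1} = state_n + (h/2)·(k1 + k2).
0.900000: (-0.800000, 0.300000)
  k1 = (1.200000, 0.100000)
  predictor → (-0.596000, 0.317000)
  k2 = (1.387000, -0.325000)
  → (-0.580105, 0.280875)
(p(1.07), q(1.07)) ≈ (-0.5801, 0.2809)

-0.5801, 0.2809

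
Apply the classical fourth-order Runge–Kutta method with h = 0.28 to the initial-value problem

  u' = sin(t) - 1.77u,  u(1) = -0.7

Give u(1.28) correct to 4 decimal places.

-0.2257

RK4: k1 = f(t_n, u_n); k2 = f(t_n + h/2, u_n + (h/2)·k1); k3 = f(t_n + h/2, u_n + (h/2)·k2); k4 = f(t_n + h, u_n + h·k3); u_{n+1} = u_n + (h/6)·(k1 + 2k2 + 2k3 + k4).
t=1.000000, u=-0.700000:
  k1 = f(1.000000, -0.700000) = 2.080471
  k2 = f(1.140000, -0.408734) = 1.632093
  k3 = f(1.140000, -0.471507) = 1.743201
  k4 = f(1.280000, -0.211904) = 1.333085
  u ← -0.700000 + (0.28/6)·(k1 + 2k2 + 2k3 + k4) = -0.225673
u(1.28) ≈ -0.2257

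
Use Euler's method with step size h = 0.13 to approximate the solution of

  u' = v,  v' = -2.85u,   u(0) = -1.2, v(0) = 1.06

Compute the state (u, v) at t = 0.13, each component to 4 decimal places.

-1.0622, 1.5046

Euler on (u,v): u_{n+1} = u_n + h·u', v_{n+1} = v_n + h·v'.
0.000000: (-1.200000, 1.060000); f=(1.060000, 3.420000) → (-1.062200, 1.504600)
(u(0.13), v(0.13)) ≈ (-1.0622, 1.5046)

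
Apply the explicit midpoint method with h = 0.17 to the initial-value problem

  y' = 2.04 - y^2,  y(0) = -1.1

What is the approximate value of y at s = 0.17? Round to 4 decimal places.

Midpoint: k1 = f(s_n, y_n); k2 = f(s_n + h/2, y_n + (h/2)·k1); y_{n+1} = y_n + h·k2.
s=0.000000, y=-1.100000:
  k1 = f(0.000000, -1.100000) = 0.830000
  k2 = f(0.085000, -1.029450) = 0.980233
  y ← -1.100000 + 0.17·0.980233 = -0.933360
y(0.17) ≈ -0.9334

-0.9334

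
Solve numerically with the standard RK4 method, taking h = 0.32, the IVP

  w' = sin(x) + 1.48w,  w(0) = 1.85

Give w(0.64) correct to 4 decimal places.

RK4: k1 = f(x_n, w_n); k2 = f(x_n + h/2, w_n + (h/2)·k1); k3 = f(x_n + h/2, w_n + (h/2)·k2); k4 = f(x_n + h, w_n + h·k3); w_{n+1} = w_n + (h/6)·(k1 + 2k2 + 2k3 + k4).
x=0.000000, w=1.850000:
  k1 = f(0.000000, 1.850000) = 2.738000
  k2 = f(0.160000, 2.288080) = 3.545677
  k3 = f(0.160000, 2.417308) = 3.736934
  k4 = f(0.320000, 3.045819) = 4.822379
  w ← 1.850000 + (0.32/6)·(k1 + 2k2 + 2k3 + k4) = 3.030032
x=0.320000, w=3.030032:
  k1 = f(0.320000, 3.030032) = 4.799014
  k2 = f(0.480000, 3.797874) = 6.082633
  k3 = f(0.480000, 4.003253) = 6.386594
  k4 = f(0.640000, 5.073742) = 8.106334
  w ← 3.030032 + (0.32/6)·(k1 + 2k2 + 2k3 + k4) = 5.048368
w(0.64) ≈ 5.0484

5.0484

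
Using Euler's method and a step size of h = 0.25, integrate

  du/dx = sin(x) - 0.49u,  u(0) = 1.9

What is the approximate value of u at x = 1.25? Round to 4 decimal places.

Euler: u_{n+1} = u_n + h·f(x_n, u_n).
x=0.000000, u=1.900000: f=-0.931000 → u ← 1.900000 + 0.25·(-0.931000) = 1.667250
x=0.250000, u=1.667250: f=-0.569549 → u ← 1.667250 + 0.25·(-0.569549) = 1.524863
x=0.500000, u=1.524863: f=-0.267757 → u ← 1.524863 + 0.25·(-0.267757) = 1.457924
x=0.750000, u=1.457924: f=-0.032744 → u ← 1.457924 + 0.25·(-0.032744) = 1.449738
x=1.000000, u=1.449738: f=0.131100 → u ← 1.449738 + 0.25·0.131100 = 1.482512
u(1.25) ≈ 1.4825

1.4825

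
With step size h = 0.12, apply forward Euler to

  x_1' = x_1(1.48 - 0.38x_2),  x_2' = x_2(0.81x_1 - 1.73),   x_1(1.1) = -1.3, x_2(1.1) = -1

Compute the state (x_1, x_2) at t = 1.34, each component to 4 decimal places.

-1.9209, -0.4248

Euler on (x_1,x_2): x_1_{n+1} = x_1_n + h·x_1', x_2_{n+1} = x_2_n + h·x_2'.
1.100000: (-1.300000, -1.000000); f=(-2.418000, 2.783000) → (-1.590160, -0.666040)
1.220000: (-1.590160, -0.666040); f=(-2.755899, 2.010128) → (-1.920868, -0.424825)
(x_1(1.34), x_2(1.34)) ≈ (-1.9209, -0.4248)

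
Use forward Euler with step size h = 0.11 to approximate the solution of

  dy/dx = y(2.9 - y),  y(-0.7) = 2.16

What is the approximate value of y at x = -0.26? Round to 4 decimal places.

Euler: y_{n+1} = y_n + h·f(x_n, y_n).
x=-0.700000, y=2.160000: f=1.598400 → y ← 2.160000 + 0.11·1.598400 = 2.335824
x=-0.590000, y=2.335824: f=1.317816 → y ← 2.335824 + 0.11·1.317816 = 2.480784
x=-0.480000, y=2.480784: f=1.039985 → y ← 2.480784 + 0.11·1.039985 = 2.595182
x=-0.370000, y=2.595182: f=0.791058 → y ← 2.595182 + 0.11·0.791058 = 2.682198
y(-0.26) ≈ 2.6822

2.6822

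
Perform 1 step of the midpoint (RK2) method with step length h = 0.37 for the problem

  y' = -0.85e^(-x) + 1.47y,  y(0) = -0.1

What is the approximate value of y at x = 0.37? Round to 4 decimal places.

Midpoint: k1 = f(x_n, y_n); k2 = f(x_n + h/2, y_n + (h/2)·k1); y_{n+1} = y_n + h·k2.
x=0.000000, y=-0.100000:
  k1 = f(0.000000, -0.100000) = -0.997000
  k2 = f(0.185000, -0.284445) = -1.124573
  y ← -0.100000 + 0.37·(-1.124573) = -0.516092
y(0.37) ≈ -0.5161

-0.5161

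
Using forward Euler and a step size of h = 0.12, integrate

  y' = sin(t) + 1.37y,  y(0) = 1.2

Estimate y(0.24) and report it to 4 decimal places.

Euler: y_{n+1} = y_n + h·f(t_n, y_n).
t=0.000000, y=1.200000: f=1.644000 → y ← 1.200000 + 0.12·1.644000 = 1.397280
t=0.120000, y=1.397280: f=2.033986 → y ← 1.397280 + 0.12·2.033986 = 1.641358
y(0.24) ≈ 1.6414

1.6414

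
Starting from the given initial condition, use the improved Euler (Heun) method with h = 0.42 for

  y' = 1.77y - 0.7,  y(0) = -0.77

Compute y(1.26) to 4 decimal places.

Heun: k1 = f(x_n, y_n); k2 = f(x_n + h, y_n + h·k1); y_{n+1} = y_n + (h/2)·(k1 + k2).
x=0.000000, y=-0.770000:
  k1 = f(0.000000, -0.770000) = -2.062900
  k2 = f(0.420000, -1.636418) = -3.596460
  y ← -0.770000 + (0.42/2)·(-2.062900 + (-3.596460)) = -1.958466
x=0.420000, y=-1.958466:
  k1 = f(0.420000, -1.958466) = -4.166484
  k2 = f(0.840000, -3.708389) = -7.263848
  y ← -1.958466 + (0.42/2)·(-4.166484 + (-7.263848)) = -4.358835
x=0.840000, y=-4.358835:
  k1 = f(0.840000, -4.358835) = -8.415139
  k2 = f(1.260000, -7.893194) = -14.670953
  y ← -4.358835 + (0.42/2)·(-8.415139 + (-14.670953)) = -9.206915
y(1.26) ≈ -9.2069

-9.2069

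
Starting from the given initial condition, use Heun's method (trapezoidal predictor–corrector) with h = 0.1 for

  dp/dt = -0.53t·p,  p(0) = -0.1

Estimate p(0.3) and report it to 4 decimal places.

-0.0976

Heun: k1 = f(t_n, p_n); k2 = f(t_n + h, p_n + h·k1); p_{n+1} = p_n + (h/2)·(k1 + k2).
t=0.000000, p=-0.100000:
  k1 = f(0.000000, -0.100000) = 0.000000
  k2 = f(0.100000, -0.100000) = 0.005300
  p ← -0.100000 + (0.1/2)·(0.000000 + 0.005300) = -0.099735
t=0.100000, p=-0.099735:
  k1 = f(0.100000, -0.099735) = 0.005286
  k2 = f(0.200000, -0.099206) = 0.010516
  p ← -0.099735 + (0.1/2)·(0.005286 + 0.010516) = -0.098945
t=0.200000, p=-0.098945:
  k1 = f(0.200000, -0.098945) = 0.010488
  k2 = f(0.300000, -0.097896) = 0.015565
  p ← -0.098945 + (0.1/2)·(0.010488 + 0.015565) = -0.097642
p(0.3) ≈ -0.0976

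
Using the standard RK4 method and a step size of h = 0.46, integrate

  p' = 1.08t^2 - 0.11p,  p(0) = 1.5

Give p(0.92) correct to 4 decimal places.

1.6290

RK4: k1 = f(t_n, p_n); k2 = f(t_n + h/2, p_n + (h/2)·k1); k3 = f(t_n + h/2, p_n + (h/2)·k2); k4 = f(t_n + h, p_n + h·k3); p_{n+1} = p_n + (h/6)·(k1 + 2k2 + 2k3 + k4).
t=0.000000, p=1.500000:
  k1 = f(0.000000, 1.500000) = -0.165000
  k2 = f(0.230000, 1.462050) = -0.103693
  k3 = f(0.230000, 1.476150) = -0.105245
  k4 = f(0.460000, 1.451588) = 0.068853
  p ← 1.500000 + (0.46/6)·(k1 + 2k2 + 2k3 + k4) = 1.460592
t=0.460000, p=1.460592:
  k1 = f(0.460000, 1.460592) = 0.067863
  k2 = f(0.690000, 1.476200) = 0.351806
  k3 = f(0.690000, 1.541507) = 0.344622
  k4 = f(0.920000, 1.619118) = 0.736009
  p ← 1.460592 + (0.46/6)·(k1 + 2k2 + 2k3 + k4) = 1.629007
p(0.92) ≈ 1.6290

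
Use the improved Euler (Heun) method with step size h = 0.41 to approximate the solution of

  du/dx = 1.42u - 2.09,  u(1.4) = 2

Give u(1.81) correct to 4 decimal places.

2.3970

Heun: k1 = f(x_n, u_n); k2 = f(x_n + h, u_n + h·k1); u_{n+1} = u_n + (h/2)·(k1 + k2).
x=1.400000, u=2.000000:
  k1 = f(1.400000, 2.000000) = 0.750000
  k2 = f(1.810000, 2.307500) = 1.186650
  u ← 2.000000 + (0.41/2)·(0.750000 + 1.186650) = 2.397013
u(1.81) ≈ 2.3970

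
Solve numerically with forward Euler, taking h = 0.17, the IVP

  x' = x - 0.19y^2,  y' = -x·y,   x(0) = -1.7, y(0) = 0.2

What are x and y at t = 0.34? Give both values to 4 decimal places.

Euler on (x,y): x_{n+1} = x_n + h·x', y_{n+1} = y_n + h·y'.
0.000000: (-1.700000, 0.200000); f=(-1.707600, 0.340000) → (-1.990292, 0.257800)
0.170000: (-1.990292, 0.257800); f=(-2.002920, 0.513097) → (-2.330788, 0.345027)
(x(0.34), y(0.34)) ≈ (-2.3308, 0.3450)

-2.3308, 0.3450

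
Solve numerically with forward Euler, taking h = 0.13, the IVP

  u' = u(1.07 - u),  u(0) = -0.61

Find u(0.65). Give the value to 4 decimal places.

-1.9863

Euler: u_{n+1} = u_n + h·f(s_n, u_n).
s=0.000000, u=-0.610000: f=-1.024800 → u ← -0.610000 + 0.13·(-1.024800) = -0.743224
s=0.130000, u=-0.743224: f=-1.347632 → u ← -0.743224 + 0.13·(-1.347632) = -0.918416
s=0.260000, u=-0.918416: f=-1.826193 → u ← -0.918416 + 0.13·(-1.826193) = -1.155821
s=0.390000, u=-1.155821: f=-2.572651 → u ← -1.155821 + 0.13·(-2.572651) = -1.490266
s=0.520000, u=-1.490266: f=-3.815477 → u ← -1.490266 + 0.13·(-3.815477) = -1.986278
u(0.65) ≈ -1.9863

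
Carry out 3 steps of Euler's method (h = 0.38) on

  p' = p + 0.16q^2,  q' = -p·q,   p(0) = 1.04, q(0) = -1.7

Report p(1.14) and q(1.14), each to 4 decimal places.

Euler on (p,q): p_{n+1} = p_n + h·p', q_{n+1} = q_n + h·q'.
0.000000: (1.040000, -1.700000); f=(1.502400, 1.768000) → (1.610912, -1.028160)
0.380000: (1.610912, -1.028160); f=(1.780050, 1.656275) → (2.287331, -0.398775)
0.760000: (2.287331, -0.398775); f=(2.312775, 0.912131) → (3.166185, -0.052165)
(p(1.14), q(1.14)) ≈ (3.1662, -0.0522)

3.1662, -0.0522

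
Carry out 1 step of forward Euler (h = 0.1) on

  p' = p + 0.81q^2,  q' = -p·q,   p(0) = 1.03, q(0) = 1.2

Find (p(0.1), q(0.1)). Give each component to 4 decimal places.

Euler on (p,q): p_{n+1} = p_n + h·p', q_{n+1} = q_n + h·q'.
0.000000: (1.030000, 1.200000); f=(2.196400, -1.236000) → (1.249640, 1.076400)
(p(0.1), q(0.1)) ≈ (1.2496, 1.0764)

1.2496, 1.0764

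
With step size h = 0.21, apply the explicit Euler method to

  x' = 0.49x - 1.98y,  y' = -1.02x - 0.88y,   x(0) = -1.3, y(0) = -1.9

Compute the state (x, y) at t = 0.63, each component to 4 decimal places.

0.1728, -0.6929

Euler on (x,y): x_{n+1} = x_n + h·x', y_{n+1} = y_n + h·y'.
0.000000: (-1.300000, -1.900000); f=(3.125000, 2.998000) → (-0.643750, -1.270420)
0.210000: (-0.643750, -1.270420); f=(2.199994, 1.774595) → (-0.181751, -0.897755)
0.420000: (-0.181751, -0.897755); f=(1.688497, 0.975411) → (0.172833, -0.692919)
(x(0.63), y(0.63)) ≈ (0.1728, -0.6929)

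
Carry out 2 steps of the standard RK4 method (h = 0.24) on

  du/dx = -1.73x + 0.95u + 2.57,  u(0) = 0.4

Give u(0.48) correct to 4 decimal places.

1.9607

RK4: k1 = f(x_n, u_n); k2 = f(x_n + h/2, u_n + (h/2)·k1); k3 = f(x_n + h/2, u_n + (h/2)·k2); k4 = f(x_n + h, u_n + h·k3); u_{n+1} = u_n + (h/6)·(k1 + 2k2 + 2k3 + k4).
x=0.000000, u=0.400000:
  k1 = f(0.000000, 0.400000) = 2.950000
  k2 = f(0.120000, 0.754000) = 3.078700
  k3 = f(0.120000, 0.769444) = 3.093372
  k4 = f(0.240000, 1.142409) = 3.240089
  u ← 0.400000 + (0.24/6)·(k1 + 2k2 + 2k3 + k4) = 1.141369
x=0.240000, u=1.141369:
  k1 = f(0.240000, 1.141369) = 3.239101
  k2 = f(0.360000, 1.530061) = 3.400758
  k3 = f(0.360000, 1.549460) = 3.419187
  k4 = f(0.480000, 1.961974) = 3.603476
  u ← 1.141369 + (0.24/6)·(k1 + 2k2 + 2k3 + k4) = 1.960668
u(0.48) ≈ 1.9607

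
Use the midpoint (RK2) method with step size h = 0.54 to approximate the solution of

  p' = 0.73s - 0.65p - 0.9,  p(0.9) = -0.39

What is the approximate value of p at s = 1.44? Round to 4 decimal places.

Midpoint: k1 = f(s_n, p_n); k2 = f(s_n + h/2, p_n + (h/2)·k1); p_{n+1} = p_n + h·k2.
s=0.900000, p=-0.390000:
  k1 = f(0.900000, -0.390000) = 0.010500
  k2 = f(1.170000, -0.387165) = 0.205757
  p ← -0.390000 + 0.54·0.205757 = -0.278891
p(1.44) ≈ -0.2789

-0.2789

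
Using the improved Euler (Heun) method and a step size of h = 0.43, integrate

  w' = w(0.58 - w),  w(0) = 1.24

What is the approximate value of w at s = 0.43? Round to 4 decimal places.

1.0052

Heun: k1 = f(s_n, w_n); k2 = f(s_n + h, w_n + h·k1); w_{n+1} = w_n + (h/2)·(k1 + k2).
s=0.000000, w=1.240000:
  k1 = f(0.000000, 1.240000) = -0.818400
  k2 = f(0.430000, 0.888088) = -0.273609
  w ← 1.240000 + (0.43/2)·(-0.818400 + (-0.273609)) = 1.005218
w(0.43) ≈ 1.0052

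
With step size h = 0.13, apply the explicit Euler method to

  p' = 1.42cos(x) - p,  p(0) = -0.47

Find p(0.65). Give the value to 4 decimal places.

0.4358

Euler: p_{n+1} = p_n + h·f(x_n, p_n).
x=0.000000, p=-0.470000: f=1.890000 → p ← -0.470000 + 0.13·1.890000 = -0.224300
x=0.130000, p=-0.224300: f=1.632318 → p ← -0.224300 + 0.13·1.632318 = -0.012099
x=0.260000, p=-0.012099: f=1.384372 → p ← -0.012099 + 0.13·1.384372 = 0.167870
x=0.390000, p=0.167870: f=1.145501 → p ← 0.167870 + 0.13·1.145501 = 0.316785
x=0.520000, p=0.316785: f=0.915518 → p ← 0.316785 + 0.13·0.915518 = 0.435802
p(0.65) ≈ 0.4358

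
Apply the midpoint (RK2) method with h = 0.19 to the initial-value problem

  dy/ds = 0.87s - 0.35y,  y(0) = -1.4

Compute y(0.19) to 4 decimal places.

-1.2943

Midpoint: k1 = f(s_n, y_n); k2 = f(s_n + h/2, y_n + (h/2)·k1); y_{n+1} = y_n + h·k2.
s=0.000000, y=-1.400000:
  k1 = f(0.000000, -1.400000) = 0.490000
  k2 = f(0.095000, -1.353450) = 0.556357
  y ← -1.400000 + 0.19·0.556357 = -1.294292
y(0.19) ≈ -1.2943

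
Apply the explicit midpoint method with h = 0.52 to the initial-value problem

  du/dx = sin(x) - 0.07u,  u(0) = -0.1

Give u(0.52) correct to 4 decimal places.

Midpoint: k1 = f(x_n, u_n); k2 = f(x_n + h/2, u_n + (h/2)·k1); u_{n+1} = u_n + h·k2.
x=0.000000, u=-0.100000:
  k1 = f(0.000000, -0.100000) = 0.007000
  k2 = f(0.260000, -0.098180) = 0.263953
  u ← -0.100000 + 0.52·0.263953 = 0.037256
u(0.52) ≈ 0.0373

0.0373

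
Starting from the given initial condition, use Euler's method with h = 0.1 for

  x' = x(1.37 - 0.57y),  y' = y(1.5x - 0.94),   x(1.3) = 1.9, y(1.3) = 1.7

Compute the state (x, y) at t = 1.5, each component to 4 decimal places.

Euler on (x,y): x_{n+1} = x_n + h·x', y_{n+1} = y_n + h·y'.
1.300000: (1.900000, 1.700000); f=(0.761900, 3.247000) → (1.976190, 2.024700)
1.400000: (1.976190, 2.024700); f=(0.426701, 4.098570) → (2.018860, 2.434557)
(x(1.5), y(1.5)) ≈ (2.0189, 2.4346)

2.0189, 2.4346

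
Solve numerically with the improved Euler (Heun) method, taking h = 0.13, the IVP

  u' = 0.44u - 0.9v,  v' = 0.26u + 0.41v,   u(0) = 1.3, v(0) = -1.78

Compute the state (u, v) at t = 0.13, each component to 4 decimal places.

Heun on (u,v): k1 = f(t_n, state_n); k2 = f(t_n + h, state_n + h·k1); state_{n+1} = state_n + (h/2)·(k1 + k2).
0.000000: (1.300000, -1.780000)
  k1 = (2.174000, -0.391800)
  predictor → (1.582620, -1.830934)
  k2 = (2.344193, -0.339202)
  → (1.593683, -1.827515)
(u(0.13), v(0.13)) ≈ (1.5937, -1.8275)

1.5937, -1.8275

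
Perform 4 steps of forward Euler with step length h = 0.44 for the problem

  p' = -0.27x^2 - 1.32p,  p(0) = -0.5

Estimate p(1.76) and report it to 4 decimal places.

-0.2650

Euler: p_{n+1} = p_n + h·f(x_n, p_n).
x=0.000000, p=-0.500000: f=0.660000 → p ← -0.500000 + 0.44·0.660000 = -0.209600
x=0.440000, p=-0.209600: f=0.224400 → p ← -0.209600 + 0.44·0.224400 = -0.110864
x=0.880000, p=-0.110864: f=-0.062748 → p ← -0.110864 + 0.44·(-0.062748) = -0.138473
x=1.320000, p=-0.138473: f=-0.287664 → p ← -0.138473 + 0.44·(-0.287664) = -0.265045
p(1.76) ≈ -0.2650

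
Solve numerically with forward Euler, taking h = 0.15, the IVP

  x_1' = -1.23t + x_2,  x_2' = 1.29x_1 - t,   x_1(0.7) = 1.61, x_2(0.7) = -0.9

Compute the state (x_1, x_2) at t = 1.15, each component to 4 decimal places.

0.8164, -0.5006

Euler on (x_1,x_2): x_1_{n+1} = x_1_n + h·x_1', x_2_{n+1} = x_2_n + h·x_2'.
0.700000: (1.610000, -0.900000); f=(-1.761000, 1.376900) → (1.345850, -0.693465)
0.850000: (1.345850, -0.693465); f=(-1.738965, 0.886147) → (1.085005, -0.560543)
1.000000: (1.085005, -0.560543); f=(-1.790543, 0.399657) → (0.816424, -0.500595)
(x_1(1.15), x_2(1.15)) ≈ (0.8164, -0.5006)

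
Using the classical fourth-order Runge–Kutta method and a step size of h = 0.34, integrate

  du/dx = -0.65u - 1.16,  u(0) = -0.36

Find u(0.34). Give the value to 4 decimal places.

-0.6425

RK4: k1 = f(x_n, u_n); k2 = f(x_n + h/2, u_n + (h/2)·k1); k3 = f(x_n + h/2, u_n + (h/2)·k2); k4 = f(x_n + h, u_n + h·k3); u_{n+1} = u_n + (h/6)·(k1 + 2k2 + 2k3 + k4).
x=0.000000, u=-0.360000:
  k1 = f(0.000000, -0.360000) = -0.926000
  k2 = f(0.170000, -0.517420) = -0.823677
  k3 = f(0.170000, -0.500025) = -0.834984
  k4 = f(0.340000, -0.643894) = -0.741469
  u ← -0.360000 + (0.34/6)·(k1 + 2k2 + 2k3 + k4) = -0.642471
u(0.34) ≈ -0.6425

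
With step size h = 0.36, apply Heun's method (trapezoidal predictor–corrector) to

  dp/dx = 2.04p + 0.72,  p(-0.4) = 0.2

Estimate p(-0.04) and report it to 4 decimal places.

Heun: k1 = f(x_n, p_n); k2 = f(x_n + h, p_n + h·k1); p_{n+1} = p_n + (h/2)·(k1 + k2).
x=-0.400000, p=0.200000:
  k1 = f(-0.400000, 0.200000) = 1.128000
  k2 = f(-0.040000, 0.606080) = 1.956403
  p ← 0.200000 + (0.36/2)·(1.128000 + 1.956403) = 0.755193
p(-0.04) ≈ 0.7552

0.7552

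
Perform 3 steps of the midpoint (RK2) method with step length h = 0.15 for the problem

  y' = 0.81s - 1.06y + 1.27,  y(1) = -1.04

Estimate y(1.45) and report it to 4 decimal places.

Midpoint: k1 = f(s_n, y_n); k2 = f(s_n + h/2, y_n + (h/2)·k1); y_{n+1} = y_n + h·k2.
s=1.000000, y=-1.040000:
  k1 = f(1.000000, -1.040000) = 3.182400
  k2 = f(1.075000, -0.801320) = 2.990149
  y ← -1.040000 + 0.15·2.990149 = -0.591478
s=1.150000, y=-0.591478:
  k1 = f(1.150000, -0.591478) = 2.828466
  k2 = f(1.225000, -0.379343) = 2.664353
  y ← -0.591478 + 0.15·2.664353 = -0.191825
s=1.300000, y=-0.191825:
  k1 = f(1.300000, -0.191825) = 2.526334
  k2 = f(1.375000, -0.002350) = 2.386241
  y ← -0.191825 + 0.15·2.386241 = 0.166111
y(1.45) ≈ 0.1661

0.1661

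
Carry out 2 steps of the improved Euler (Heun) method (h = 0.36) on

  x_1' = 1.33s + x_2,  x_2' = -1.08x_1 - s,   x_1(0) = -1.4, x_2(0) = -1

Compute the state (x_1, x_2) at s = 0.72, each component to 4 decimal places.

Heun on (x_1,x_2): k1 = f(s_n, state_n); k2 = f(s_n + h, state_n + h·k1); state_{n+1} = state_n + (h/2)·(k1 + k2).
0.000000: (-1.400000, -1.000000)
  k1 = (-1.000000, 1.512000)
  predictor → (-1.760000, -0.455680)
  k2 = (0.023120, 1.540800)
  → (-1.575838, -0.450496)
0.360000: (-1.575838, -0.450496)
  k1 = (0.028304, 1.341905)
  predictor → (-1.565649, 0.032590)
  k2 = (0.990190, 0.970901)
  → (-1.392509, -0.034191)
(x_1(0.72), x_2(0.72)) ≈ (-1.3925, -0.0342)

-1.3925, -0.0342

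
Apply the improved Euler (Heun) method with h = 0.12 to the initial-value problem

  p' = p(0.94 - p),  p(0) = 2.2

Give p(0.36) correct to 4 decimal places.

Heun: k1 = f(x_n, p_n); k2 = f(x_n + h, p_n + h·k1); p_{n+1} = p_n + (h/2)·(k1 + k2).
x=0.000000, p=2.200000:
  k1 = f(0.000000, 2.200000) = -2.772000
  k2 = f(0.120000, 1.867360) = -1.731715
  p ← 2.200000 + (0.12/2)·(-2.772000 + (-1.731715)) = 1.929777
x=0.120000, p=1.929777:
  k1 = f(0.120000, 1.929777) = -1.910049
  k2 = f(0.240000, 1.700571) = -1.293405
  p ← 1.929777 + (0.12/2)·(-1.910049 + (-1.293405)) = 1.737570
x=0.240000, p=1.737570:
  k1 = f(0.240000, 1.737570) = -1.385833
  k2 = f(0.360000, 1.571270) = -0.991895
  p ← 1.737570 + (0.12/2)·(-1.385833 + (-0.991895)) = 1.594906
p(0.36) ≈ 1.5949

1.5949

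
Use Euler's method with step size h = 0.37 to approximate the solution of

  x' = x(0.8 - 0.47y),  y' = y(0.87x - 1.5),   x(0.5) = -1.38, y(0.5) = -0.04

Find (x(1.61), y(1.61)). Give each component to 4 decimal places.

-3.0201, 0.0000

Euler on (x,y): x_{n+1} = x_n + h·x', y_{n+1} = y_n + h·y'.
0.500000: (-1.380000, -0.040000); f=(-1.129944, 0.108024) → (-1.798079, -0.000031)
0.870000: (-1.798079, -0.000031); f=(-1.438490, 0.000095) → (-2.330320, 0.000004)
1.240000: (-2.330320, 0.000004); f=(-1.864252, -0.000015) → (-3.020094, -0.000001)
(x(1.61), y(1.61)) ≈ (-3.0201, 0.0000)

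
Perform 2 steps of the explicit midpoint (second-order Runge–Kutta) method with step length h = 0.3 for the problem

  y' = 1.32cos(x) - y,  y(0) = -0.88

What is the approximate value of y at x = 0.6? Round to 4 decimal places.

Midpoint: k1 = f(x_n, y_n); k2 = f(x_n + h/2, y_n + (h/2)·k1); y_{n+1} = y_n + h·k2.
x=0.000000, y=-0.880000:
  k1 = f(0.000000, -0.880000) = 2.200000
  k2 = f(0.150000, -0.550000) = 1.855178
  y ← -0.880000 + 0.3·1.855178 = -0.323447
x=0.300000, y=-0.323447:
  k1 = f(0.300000, -0.323447) = 1.584491
  k2 = f(0.450000, -0.085773) = 1.274363
  y ← -0.323447 + 0.3·1.274363 = 0.058862
y(0.6) ≈ 0.0589

0.0589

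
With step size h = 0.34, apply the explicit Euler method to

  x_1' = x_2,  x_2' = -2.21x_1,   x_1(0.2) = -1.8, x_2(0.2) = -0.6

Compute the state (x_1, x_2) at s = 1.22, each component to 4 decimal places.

-0.9803, 3.5719

Euler on (x_1,x_2): x_1_{n+1} = x_1_n + h·x_1', x_2_{n+1} = x_2_n + h·x_2'.
0.200000: (-1.800000, -0.600000); f=(-0.600000, 3.978000) → (-2.004000, 0.752520)
0.540000: (-2.004000, 0.752520); f=(0.752520, 4.428840) → (-1.748143, 2.258326)
0.880000: (-1.748143, 2.258326); f=(2.258326, 3.863396) → (-0.980312, 3.571880)
(x_1(1.22), x_2(1.22)) ≈ (-0.9803, 3.5719)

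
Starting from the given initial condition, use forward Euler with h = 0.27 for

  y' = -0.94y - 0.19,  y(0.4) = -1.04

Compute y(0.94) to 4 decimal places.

-0.6687

Euler: y_{n+1} = y_n + h·f(t_n, y_n).
t=0.400000, y=-1.040000: f=0.787600 → y ← -1.040000 + 0.27·0.787600 = -0.827348
t=0.670000, y=-0.827348: f=0.587707 → y ← -0.827348 + 0.27·0.587707 = -0.668667
y(0.94) ≈ -0.6687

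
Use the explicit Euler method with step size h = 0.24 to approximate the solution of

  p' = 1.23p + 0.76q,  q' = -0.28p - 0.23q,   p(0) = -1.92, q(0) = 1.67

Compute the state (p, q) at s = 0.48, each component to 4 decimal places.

Euler on (p,q): p_{n+1} = p_n + h·p', q_{n+1} = q_n + h·q'.
0.000000: (-1.920000, 1.670000); f=(-1.092400, 0.153500) → (-2.182176, 1.706840)
0.240000: (-2.182176, 1.706840); f=(-1.386878, 0.218436) → (-2.515027, 1.759265)
(p(0.48), q(0.48)) ≈ (-2.5150, 1.7593)

-2.5150, 1.7593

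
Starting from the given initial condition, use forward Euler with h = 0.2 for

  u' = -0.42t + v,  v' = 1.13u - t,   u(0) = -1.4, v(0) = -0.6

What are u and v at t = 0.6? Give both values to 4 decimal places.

Euler on (u,v): u_{n+1} = u_n + h·u', v_{n+1} = v_n + h·v'.
0.000000: (-1.400000, -0.600000); f=(-0.600000, -1.582000) → (-1.520000, -0.916400)
0.200000: (-1.520000, -0.916400); f=(-1.000400, -1.917600) → (-1.720080, -1.299920)
0.400000: (-1.720080, -1.299920); f=(-1.467920, -2.343690) → (-2.013664, -1.768658)
(u(0.6), v(0.6)) ≈ (-2.0137, -1.7687)

-2.0137, -1.7687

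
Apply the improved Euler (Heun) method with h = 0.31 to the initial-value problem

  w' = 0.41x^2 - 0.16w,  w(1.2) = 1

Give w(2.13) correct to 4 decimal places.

Heun: k1 = f(x_n, w_n); k2 = f(x_n + h, w_n + h·k1); w_{n+1} = w_n + (h/2)·(k1 + k2).
x=1.200000, w=1.000000:
  k1 = f(1.200000, 1.000000) = 0.430400
  k2 = f(1.510000, 1.133424) = 0.753493
  w ← 1.000000 + (0.31/2)·(0.430400 + 0.753493) = 1.183503
x=1.510000, w=1.183503:
  k1 = f(1.510000, 1.183503) = 0.745480
  k2 = f(1.820000, 1.414602) = 1.131748
  w ← 1.183503 + (0.31/2)·(0.745480 + 1.131748) = 1.474474
x=1.820000, w=1.474474:
  k1 = f(1.820000, 1.474474) = 1.122168
  k2 = f(2.130000, 1.822346) = 1.568554
  w ← 1.474474 + (0.31/2)·(1.122168 + 1.568554) = 1.891536
w(2.13) ≈ 1.8915

1.8915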